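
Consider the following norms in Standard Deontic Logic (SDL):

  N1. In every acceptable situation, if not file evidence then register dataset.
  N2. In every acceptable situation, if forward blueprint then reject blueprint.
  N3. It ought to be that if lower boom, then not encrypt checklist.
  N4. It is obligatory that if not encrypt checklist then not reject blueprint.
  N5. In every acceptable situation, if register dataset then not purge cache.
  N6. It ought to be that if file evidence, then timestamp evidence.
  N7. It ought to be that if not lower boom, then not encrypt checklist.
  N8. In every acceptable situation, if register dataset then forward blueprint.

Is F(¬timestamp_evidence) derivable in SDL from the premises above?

Premises 7 and 3 are O(¬lower_boom → ¬encrypt_checklist) and O(lower_boom → ¬encrypt_checklist); every ideal world satisfies ¬lower_boom or lower_boom, so in either case ¬encrypt_checklist holds — hence O(¬encrypt_checklist).
With premise 4, O(¬encrypt_checklist → ¬reject_blueprint), the K-axiom yields O(¬reject_blueprint).
Premise 2, O(forward_blueprint → reject_blueprint), contraposes to O(¬reject_blueprint → ¬forward_blueprint); with O(¬reject_blueprint) we get O(¬forward_blueprint).
The contrapositive of premise 8 (O(register_dataset → forward_blueprint)) is O(¬forward_blueprint → ¬register_dataset), and O(¬forward_blueprint) is already established, so O(¬register_dataset).
Premise 1 is O(¬file_evidence → register_dataset); contrapositively O(¬register_dataset → file_evidence). Since O(¬register_dataset) holds, K gives O(file_evidence).
From O(file_evidence) and premise 6, O(file_evidence → timestamp_evidence), we obtain O(timestamp_evidence).
Premise 5 does not contribute to this derivation.
So O(timestamp_evidence) holds, i.e. F(¬timestamp_evidence). The claim follows.

Yes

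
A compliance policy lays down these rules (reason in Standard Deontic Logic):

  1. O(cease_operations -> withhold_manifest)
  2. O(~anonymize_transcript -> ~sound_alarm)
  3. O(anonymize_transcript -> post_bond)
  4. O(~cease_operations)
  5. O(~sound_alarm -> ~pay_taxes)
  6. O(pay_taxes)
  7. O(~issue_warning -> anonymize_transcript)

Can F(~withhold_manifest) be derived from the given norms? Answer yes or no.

Premise 1 is O(cease_operations -> withhold_manifest), but O(cease_operations) is not derivable from the premises, so it does not yield O(withhold_manifest).
No other premise forces O(withhold_manifest). An ideal world satisfying every premise can still have ~withhold_manifest true, so F(~withhold_manifest) is not derivable.

No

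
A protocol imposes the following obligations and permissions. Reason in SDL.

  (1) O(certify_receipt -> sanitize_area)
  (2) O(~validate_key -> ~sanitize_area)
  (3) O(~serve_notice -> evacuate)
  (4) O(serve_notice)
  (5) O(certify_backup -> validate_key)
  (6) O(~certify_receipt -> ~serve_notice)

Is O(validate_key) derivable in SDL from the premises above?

Premise 4 states O(serve_notice) outright.
Premise 6, O(~certify_receipt -> ~serve_notice), contraposes to O(serve_notice -> certify_receipt); with O(serve_notice) we get O(certify_receipt).
Applying K to premise 1 (O(certify_receipt -> sanitize_area)) and O(certify_receipt) yields O(sanitize_area).
Premise 2 is O(~validate_key -> ~sanitize_area); contrapositively O(sanitize_area -> validate_key). Since O(sanitize_area) holds, K gives O(validate_key).
Premises 3, 5 do not contribute to this derivation.
So O(validate_key) follows.

Yes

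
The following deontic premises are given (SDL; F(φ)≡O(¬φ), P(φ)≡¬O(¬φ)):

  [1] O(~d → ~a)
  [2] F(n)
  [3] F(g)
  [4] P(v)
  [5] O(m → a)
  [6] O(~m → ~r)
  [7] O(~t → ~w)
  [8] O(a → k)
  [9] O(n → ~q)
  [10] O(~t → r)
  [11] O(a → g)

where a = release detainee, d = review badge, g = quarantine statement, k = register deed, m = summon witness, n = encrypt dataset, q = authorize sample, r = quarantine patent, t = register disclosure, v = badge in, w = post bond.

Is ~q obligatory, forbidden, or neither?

Neither

Premise 9 is O(n → ~q), but O(n) is not derivable from the premises, so it does not yield O(~q).
No premise or chain of K-axiom applications forces O(~q), and none forces O(q). So ~q is neither obligatory nor forbidden under these norms.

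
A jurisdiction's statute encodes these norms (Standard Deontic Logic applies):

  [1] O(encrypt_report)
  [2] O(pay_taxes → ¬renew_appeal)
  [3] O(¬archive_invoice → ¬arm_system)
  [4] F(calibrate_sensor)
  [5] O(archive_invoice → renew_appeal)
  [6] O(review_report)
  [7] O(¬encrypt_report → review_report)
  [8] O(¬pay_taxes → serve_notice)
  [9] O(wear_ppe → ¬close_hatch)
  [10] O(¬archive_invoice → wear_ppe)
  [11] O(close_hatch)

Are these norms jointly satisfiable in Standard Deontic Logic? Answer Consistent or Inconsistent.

Premise 7 is O(¬encrypt_report → review_report); even if O(review_report) held, inferring O(¬encrypt_report) would be affirming the consequent — invalid.
So O(¬encrypt_report) is not derivable, and the apparent clash with O(encrypt_report) does not arise.
A world satisfying every obligation exists (e.g. archive_invoice=true, arm_system=false, calibrate_sensor=false, close_hatch=true, encrypt_report=true, pay_taxes=false, renew_appeal=true, review_report=true, serve_notice=true, wear_ppe=false); no atom is both obligatory and forbidden, so the set is consistent.

Consistent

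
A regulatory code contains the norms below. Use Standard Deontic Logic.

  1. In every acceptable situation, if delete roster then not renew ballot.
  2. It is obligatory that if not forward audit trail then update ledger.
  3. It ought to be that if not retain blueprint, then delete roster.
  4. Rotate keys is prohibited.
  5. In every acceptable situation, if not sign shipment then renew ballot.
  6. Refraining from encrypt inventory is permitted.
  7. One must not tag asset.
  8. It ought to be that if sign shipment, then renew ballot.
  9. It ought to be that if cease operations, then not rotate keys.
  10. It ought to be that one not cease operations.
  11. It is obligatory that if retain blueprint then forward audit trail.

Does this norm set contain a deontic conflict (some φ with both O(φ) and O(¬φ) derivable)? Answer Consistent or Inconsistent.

Consistent

Premise 9 is O(cease_operations → ¬rotate_keys); even if O(¬rotate_keys) held, inferring O(cease_operations) would be affirming the consequent — invalid.
So O(cease_operations) is not derivable, and the apparent clash with O(¬cease_operations) does not arise.
A world satisfying every obligation exists (e.g. cease_operations=false, delete_roster=false, encrypt_inventory=false, forward_audit_trail=true, renew_ballot=true, retain_blueprint=true, rotate_keys=false, sign_shipment=false, tag_asset=false, update_ledger=false); no atom is both obligatory and forbidden, so the set is consistent.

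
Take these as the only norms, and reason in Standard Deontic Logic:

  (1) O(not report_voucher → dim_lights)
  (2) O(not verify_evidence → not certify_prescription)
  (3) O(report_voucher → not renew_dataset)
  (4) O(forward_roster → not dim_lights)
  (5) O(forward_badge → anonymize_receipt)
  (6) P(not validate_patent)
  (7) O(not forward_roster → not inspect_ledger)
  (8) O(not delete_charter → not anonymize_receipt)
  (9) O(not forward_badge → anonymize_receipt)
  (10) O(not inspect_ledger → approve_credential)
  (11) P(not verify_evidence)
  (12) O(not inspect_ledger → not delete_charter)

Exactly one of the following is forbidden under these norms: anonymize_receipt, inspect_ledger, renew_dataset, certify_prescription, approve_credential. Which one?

Premises 9 and 5 cover both cases: O(not forward_badge → anonymize_receipt) and O(forward_badge → anonymize_receipt). Since not forward_badge ∨ forward_badge is a tautology, O(anonymize_receipt) follows.
Premise 8, O(not delete_charter → not anonymize_receipt), contraposes to O(anonymize_receipt → delete_charter); with O(anonymize_receipt) we get O(delete_charter).
Premise 12, O(not inspect_ledger → not delete_charter), contraposes to O(delete_charter → inspect_ledger); with O(delete_charter) we get O(inspect_ledger).
The contrapositive of premise 7 (O(not forward_roster → not inspect_ledger)) is O(inspect_ledger → forward_roster), and O(inspect_ledger) is already established, so O(forward_roster).
With premise 4, O(forward_roster → not dim_lights), the K-axiom yields O(not dim_lights).
Premise 1, O(not report_voucher → dim_lights), contraposes to O(not dim_lights → report_voucher); with O(not dim_lights) we get O(report_voucher).
Premise 3 is O(report_voucher → not renew_dataset); since O(report_voucher), deontic closure gives O(not renew_dataset).
So O(not renew_dataset) holds, i.e. renew_dataset is forbidden. None of the other listed options is forbidden under the premises.

renew_dataset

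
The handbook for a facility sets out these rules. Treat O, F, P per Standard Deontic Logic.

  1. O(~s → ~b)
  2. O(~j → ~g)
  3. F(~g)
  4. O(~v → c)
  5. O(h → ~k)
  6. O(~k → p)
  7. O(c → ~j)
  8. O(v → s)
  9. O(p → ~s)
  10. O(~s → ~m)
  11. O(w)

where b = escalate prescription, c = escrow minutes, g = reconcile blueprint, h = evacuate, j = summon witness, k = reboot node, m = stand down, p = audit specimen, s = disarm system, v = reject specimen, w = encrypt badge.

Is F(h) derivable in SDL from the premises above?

Premise 3 is F(~g), i.e. O(g).
Premise 2 is O(~j → ~g); contrapositively O(g → j). Since O(g) holds, K gives O(j).
The contrapositive of premise 7 (O(c → ~j)) is O(j → ~c), and O(j) is already established, so O(~c).
Premise 4, O(~v → c), contraposes to O(~c → v); with O(~c) we get O(v).
With premise 8, O(v → s), the K-axiom yields O(s).
Premise 9, O(p → ~s), contraposes to O(s → ~p); with O(s) we get O(~p).
Premise 6, O(~k → p), contraposes to O(~p → k); with O(~p) we get O(k).
Premise 5 is O(h → ~k); contrapositively O(k → ~h). Since O(k) holds, K gives O(~h).
Premises 1, 10, 11 do not contribute to this derivation.
So O(~h) holds, i.e. F(h). The claim follows.

Yes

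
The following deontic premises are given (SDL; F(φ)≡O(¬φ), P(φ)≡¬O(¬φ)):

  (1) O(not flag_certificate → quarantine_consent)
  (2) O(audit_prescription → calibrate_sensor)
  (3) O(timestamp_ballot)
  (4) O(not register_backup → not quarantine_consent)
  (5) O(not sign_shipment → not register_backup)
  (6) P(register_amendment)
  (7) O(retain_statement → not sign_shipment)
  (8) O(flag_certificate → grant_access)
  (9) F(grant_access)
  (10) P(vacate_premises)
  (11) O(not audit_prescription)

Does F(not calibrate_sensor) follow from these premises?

No

Premise 2 is O(audit_prescription → calibrate_sensor), but O(audit_prescription) is not derivable from the premises, so it does not yield O(calibrate_sensor).
No other premise forces O(calibrate_sensor). An ideal world satisfying every premise can still have not calibrate_sensor true, so F(not calibrate_sensor) is not derivable.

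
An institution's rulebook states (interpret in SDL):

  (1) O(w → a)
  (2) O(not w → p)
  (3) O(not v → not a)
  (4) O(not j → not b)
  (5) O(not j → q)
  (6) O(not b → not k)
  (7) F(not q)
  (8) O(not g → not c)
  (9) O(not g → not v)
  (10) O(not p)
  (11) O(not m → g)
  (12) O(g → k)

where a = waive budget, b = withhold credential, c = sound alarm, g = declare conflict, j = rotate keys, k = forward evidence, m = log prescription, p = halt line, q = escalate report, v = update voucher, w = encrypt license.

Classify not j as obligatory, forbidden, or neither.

Premise 10 states O(not p) outright.
Premise 2 is O(not w → p); contrapositively O(not p → w). Since O(not p) holds, K gives O(w).
Premise 1 is O(w → a); since O(w), deontic closure gives O(a).
Premise 3 is O(not v → not a); contrapositively O(a → v). Since O(a) holds, K gives O(v).
The contrapositive of premise 9 (O(not g → not v)) is O(v → g), and O(v) is already established, so O(g).
Applying K to premise 12 (O(g → k)) and O(g) yields O(k).
Premise 6 is O(not b → not k); contrapositively O(k → b). Since O(k) holds, K gives O(b).
The contrapositive of premise 4 (O(not j → not b)) is O(b → j), and O(b) is already established, so O(j).
Premises 5, 7, 8, 11 do not contribute to this derivation.
Thus O(j), which is F(not j): not j is forbidden.

Forbidden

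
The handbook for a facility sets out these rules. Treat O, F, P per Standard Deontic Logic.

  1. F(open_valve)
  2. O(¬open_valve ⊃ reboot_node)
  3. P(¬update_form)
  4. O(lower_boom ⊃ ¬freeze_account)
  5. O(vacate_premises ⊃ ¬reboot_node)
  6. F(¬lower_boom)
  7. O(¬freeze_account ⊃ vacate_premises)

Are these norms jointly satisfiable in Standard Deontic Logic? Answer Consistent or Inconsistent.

Inconsistent

F(¬lower_boom) at premise 6 means O(lower_boom).
From O(lower_boom) and premise 4, O(lower_boom ⊃ ¬freeze_account), we obtain O(¬freeze_account).
Premise 7 is O(¬freeze_account ⊃ vacate_premises); since O(¬freeze_account), deontic closure gives O(vacate_premises).
Premise 5 is O(vacate_premises ⊃ ¬reboot_node); since O(vacate_premises), deontic closure gives O(¬reboot_node).
The contrapositive of premise 2 (O(¬open_valve ⊃ reboot_node)) is O(¬reboot_node ⊃ open_valve), and O(¬reboot_node) is already established, so O(open_valve).
But premise 1, F(open_valve), means O(¬open_valve).
We now have both O(open_valve) and O(¬open_valve) — open_valve is simultaneously obligatory and forbidden, violating the D-axiom.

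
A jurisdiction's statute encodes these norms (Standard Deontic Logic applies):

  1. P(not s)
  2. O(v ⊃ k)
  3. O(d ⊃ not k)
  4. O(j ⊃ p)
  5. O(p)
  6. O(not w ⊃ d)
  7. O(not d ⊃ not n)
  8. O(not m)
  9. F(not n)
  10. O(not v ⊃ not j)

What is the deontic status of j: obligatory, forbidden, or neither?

Forbidden

Premise 9 is F(not n), i.e. O(n).
Premise 7, O(not d ⊃ not n), contraposes to O(n ⊃ d); with O(n) we get O(d).
Applying K to premise 3 (O(d ⊃ not k)) and O(d) yields O(not k).
The contrapositive of premise 2 (O(v ⊃ k)) is O(not k ⊃ not v), and O(not k) is already established, so O(not v).
Applying K to premise 10 (O(not v ⊃ not j)) and O(not v) yields O(not j).
Premises 1, 4, 5, 6, 8 do not contribute to this derivation.
Thus O(not j), which is F(j): j is forbidden.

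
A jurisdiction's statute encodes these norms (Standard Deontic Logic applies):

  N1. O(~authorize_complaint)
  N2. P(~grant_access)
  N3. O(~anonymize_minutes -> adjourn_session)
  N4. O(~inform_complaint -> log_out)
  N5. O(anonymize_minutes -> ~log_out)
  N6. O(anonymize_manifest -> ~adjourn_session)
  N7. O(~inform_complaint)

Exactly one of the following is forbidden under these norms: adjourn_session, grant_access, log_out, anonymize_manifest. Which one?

anonymize_manifest

From premise 7 we have O(~inform_complaint).
Applying K to premise 4 (O(~inform_complaint -> log_out)) and O(~inform_complaint) yields O(log_out).
The contrapositive of premise 5 (O(anonymize_minutes -> ~log_out)) is O(log_out -> ~anonymize_minutes), and O(log_out) is already established, so O(~anonymize_minutes).
Premise 3 is O(~anonymize_minutes -> adjourn_session); since O(~anonymize_minutes), deontic closure gives O(adjourn_session).
Premise 6, O(anonymize_manifest -> ~adjourn_session), contraposes to O(adjourn_session -> ~anonymize_manifest); with O(adjourn_session) we get O(~anonymize_manifest).
So O(~anonymize_manifest) holds, i.e. anonymize_manifest is forbidden. None of the other listed options is forbidden under the premises.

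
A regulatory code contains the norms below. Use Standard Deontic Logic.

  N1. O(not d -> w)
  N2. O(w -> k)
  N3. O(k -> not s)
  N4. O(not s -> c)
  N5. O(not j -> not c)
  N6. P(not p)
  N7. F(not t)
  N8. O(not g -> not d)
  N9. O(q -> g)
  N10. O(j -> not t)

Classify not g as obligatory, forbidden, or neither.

Premise 7, F(not t), is equivalent to O(t).
Premise 10 is O(j -> not t); contrapositively O(t -> not j). Since O(t) holds, K gives O(not j).
From O(not j) and premise 5, O(not j -> not c), we obtain O(not c).
The contrapositive of premise 4 (O(not s -> c)) is O(not c -> s), and O(not c) is already established, so O(s).
Premise 3, O(k -> not s), contraposes to O(s -> not k); with O(s) we get O(not k).
Premise 2, O(w -> k), contraposes to O(not k -> not w); with O(not k) we get O(not w).
Premise 1 is O(not d -> w); contrapositively O(not w -> d). Since O(not w) holds, K gives O(d).
The contrapositive of premise 8 (O(not g -> not d)) is O(d -> g), and O(d) is already established, so O(g).
Premises 6, 9 do not contribute to this derivation.
Thus O(g), which is F(not g): not g is forbidden.

Forbidden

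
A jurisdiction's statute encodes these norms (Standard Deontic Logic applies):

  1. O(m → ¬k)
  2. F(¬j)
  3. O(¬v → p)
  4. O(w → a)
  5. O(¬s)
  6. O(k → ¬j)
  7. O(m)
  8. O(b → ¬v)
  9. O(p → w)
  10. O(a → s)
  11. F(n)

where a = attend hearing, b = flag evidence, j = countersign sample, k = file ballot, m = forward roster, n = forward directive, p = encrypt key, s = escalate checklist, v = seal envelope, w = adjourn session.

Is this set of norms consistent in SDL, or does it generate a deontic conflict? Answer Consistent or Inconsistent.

Premise 6 is O(k → ¬j), but O(k) is not derivable from the premises, so it does not yield O(¬j).
So O(¬j) is not derivable, and the apparent clash with O(j) does not arise.
A world satisfying every obligation exists (e.g. a=false, b=false, j=true, k=false, m=true, n=false, p=false, s=false, v=true, w=false); no atom is both obligatory and forbidden, so the set is consistent.

Consistent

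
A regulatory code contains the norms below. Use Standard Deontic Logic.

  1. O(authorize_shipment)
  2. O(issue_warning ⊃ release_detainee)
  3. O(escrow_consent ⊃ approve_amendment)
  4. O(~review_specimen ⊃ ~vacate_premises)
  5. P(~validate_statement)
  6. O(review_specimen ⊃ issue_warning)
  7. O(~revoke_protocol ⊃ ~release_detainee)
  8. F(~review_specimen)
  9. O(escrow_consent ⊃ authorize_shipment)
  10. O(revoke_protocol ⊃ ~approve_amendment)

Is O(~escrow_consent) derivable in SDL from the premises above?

Premise 8 is F(~review_specimen), i.e. O(review_specimen).
Premise 6 is O(review_specimen ⊃ issue_warning); since O(review_specimen), deontic closure gives O(issue_warning).
Applying K to premise 2 (O(issue_warning ⊃ release_detainee)) and O(issue_warning) yields O(release_detainee).
Premise 7 is O(~revoke_protocol ⊃ ~release_detainee); contrapositively O(release_detainee ⊃ revoke_protocol). Since O(release_detainee) holds, K gives O(revoke_protocol).
From O(revoke_protocol) and premise 10, O(revoke_protocol ⊃ ~approve_amendment), we obtain O(~approve_amendment).
Premise 3, O(escrow_consent ⊃ approve_amendment), contraposes to O(~approve_amendment ⊃ ~escrow_consent); with O(~approve_amendment) we get O(~escrow_consent).
Premises 1, 4, 5, 9 do not contribute to this derivation.
So O(~escrow_consent) follows.

Yes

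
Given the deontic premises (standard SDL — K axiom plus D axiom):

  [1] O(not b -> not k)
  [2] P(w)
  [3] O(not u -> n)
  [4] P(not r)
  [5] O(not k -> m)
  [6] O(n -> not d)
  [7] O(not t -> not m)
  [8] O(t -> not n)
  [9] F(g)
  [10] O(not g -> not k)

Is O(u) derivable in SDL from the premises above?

Yes

Premise 9, F(g), is equivalent to O(not g).
Premise 10 is O(not g -> not k); since O(not g), deontic closure gives O(not k).
From O(not k) and premise 5, O(not k -> m), we obtain O(m).
The contrapositive of premise 7 (O(not t -> not m)) is O(m -> t), and O(m) is already established, so O(t).
Applying K to premise 8 (O(t -> not n)) and O(t) yields O(not n).
The contrapositive of premise 3 (O(not u -> n)) is O(not n -> u), and O(not n) is already established, so O(u).
Premises 1, 2, 4, 6 do not contribute to this derivation.
So O(u) follows.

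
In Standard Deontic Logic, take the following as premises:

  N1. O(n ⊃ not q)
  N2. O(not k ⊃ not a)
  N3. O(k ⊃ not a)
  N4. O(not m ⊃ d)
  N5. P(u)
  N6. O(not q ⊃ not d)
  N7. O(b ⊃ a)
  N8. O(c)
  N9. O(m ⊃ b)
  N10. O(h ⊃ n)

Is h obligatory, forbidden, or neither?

Forbidden

By case analysis on not k: premise 2 gives O(not k ⊃ not a) and premise 3 gives O(k ⊃ not a), so O(not a) either way.
The contrapositive of premise 7 (O(b ⊃ a)) is O(not a ⊃ not b), and O(not a) is already established, so O(not b).
Premise 9, O(m ⊃ b), contraposes to O(not b ⊃ not m); with O(not b) we get O(not m).
Applying K to premise 4 (O(not m ⊃ d)) and O(not m) yields O(d).
The contrapositive of premise 6 (O(not q ⊃ not d)) is O(d ⊃ q), and O(d) is already established, so O(q).
Premise 1 is O(n ⊃ not q); contrapositively O(q ⊃ not n). Since O(q) holds, K gives O(not n).
The contrapositive of premise 10 (O(h ⊃ n)) is O(not n ⊃ not h), and O(not n) is already established, so O(not h).
Premises 5, 8 do not contribute to this derivation.
Thus O(not h), which is F(h): h is forbidden.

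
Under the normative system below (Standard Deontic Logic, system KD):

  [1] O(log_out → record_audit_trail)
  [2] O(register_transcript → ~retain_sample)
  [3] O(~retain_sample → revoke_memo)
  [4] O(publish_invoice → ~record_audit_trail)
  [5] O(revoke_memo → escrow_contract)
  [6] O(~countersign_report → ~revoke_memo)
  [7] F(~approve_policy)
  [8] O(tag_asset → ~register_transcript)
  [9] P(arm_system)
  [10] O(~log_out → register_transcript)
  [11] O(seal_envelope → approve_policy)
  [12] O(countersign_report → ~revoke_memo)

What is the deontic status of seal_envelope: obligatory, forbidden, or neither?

Neither

Premise 11 is O(seal_envelope → approve_policy); even if O(approve_policy) held, inferring O(seal_envelope) would be affirming the consequent — invalid.
No premise or chain of K-axiom applications forces O(seal_envelope), and none forces O(~seal_envelope). So seal_envelope is neither obligatory nor forbidden under these norms.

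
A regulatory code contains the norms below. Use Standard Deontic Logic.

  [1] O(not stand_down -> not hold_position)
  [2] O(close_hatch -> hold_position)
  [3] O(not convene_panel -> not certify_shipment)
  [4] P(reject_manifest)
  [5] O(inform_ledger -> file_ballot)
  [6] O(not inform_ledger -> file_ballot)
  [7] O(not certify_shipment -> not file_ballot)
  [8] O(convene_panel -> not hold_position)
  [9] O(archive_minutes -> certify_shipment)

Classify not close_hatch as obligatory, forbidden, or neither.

Premises 6 and 5 are O(not inform_ledger -> file_ballot) and O(inform_ledger -> file_ballot); every ideal world satisfies not inform_ledger or inform_ledger, so in either case file_ballot holds — hence O(file_ballot).
The contrapositive of premise 7 (O(not certify_shipment -> not file_ballot)) is O(file_ballot -> certify_shipment), and O(file_ballot) is already established, so O(certify_shipment).
Premise 3 is O(not convene_panel -> not certify_shipment); contrapositively O(certify_shipment -> convene_panel). Since O(certify_shipment) holds, K gives O(convene_panel).
From O(convene_panel) and premise 8, O(convene_panel -> not hold_position), we obtain O(not hold_position).
Premise 2, O(close_hatch -> hold_position), contraposes to O(not hold_position -> not close_hatch); with O(not hold_position) we get O(not close_hatch).
Premises 1, 4, 9 do not contribute to this derivation.
Hence not close_hatch is obligatory.

Obligatory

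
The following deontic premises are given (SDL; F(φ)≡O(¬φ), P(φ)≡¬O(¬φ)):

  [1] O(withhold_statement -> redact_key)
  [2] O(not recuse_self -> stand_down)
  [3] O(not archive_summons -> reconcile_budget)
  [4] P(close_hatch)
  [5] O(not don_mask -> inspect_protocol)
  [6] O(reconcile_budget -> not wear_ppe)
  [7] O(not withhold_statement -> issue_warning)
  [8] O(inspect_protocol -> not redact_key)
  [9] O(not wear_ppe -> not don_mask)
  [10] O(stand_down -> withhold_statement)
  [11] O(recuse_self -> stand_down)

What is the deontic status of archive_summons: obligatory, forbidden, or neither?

Premises 11 and 2 cover both cases: O(recuse_self -> stand_down) and O(not recuse_self -> stand_down). Since recuse_self ∨ not recuse_self is a tautology, O(stand_down) follows.
From O(stand_down) and premise 10, O(stand_down -> withhold_statement), we obtain O(withhold_statement).
From O(withhold_statement) and premise 1, O(withhold_statement -> redact_key), we obtain O(redact_key).
The contrapositive of premise 8 (O(inspect_protocol -> not redact_key)) is O(redact_key -> not inspect_protocol), and O(redact_key) is already established, so O(not inspect_protocol).
Premise 5, O(not don_mask -> inspect_protocol), contraposes to O(not inspect_protocol -> don_mask); with O(not inspect_protocol) we get O(don_mask).
Premise 9, O(not wear_ppe -> not don_mask), contraposes to O(don_mask -> wear_ppe); with O(don_mask) we get O(wear_ppe).
Premise 6 is O(reconcile_budget -> not wear_ppe); contrapositively O(wear_ppe -> not reconcile_budget). Since O(wear_ppe) holds, K gives O(not reconcile_budget).
The contrapositive of premise 3 (O(not archive_summons -> reconcile_budget)) is O(not reconcile_budget -> archive_summons), and O(not reconcile_budget) is already established, so O(archive_summons).
Premises 4, 7 do not contribute to this derivation.
Hence archive_summons is obligatory.

Obligatory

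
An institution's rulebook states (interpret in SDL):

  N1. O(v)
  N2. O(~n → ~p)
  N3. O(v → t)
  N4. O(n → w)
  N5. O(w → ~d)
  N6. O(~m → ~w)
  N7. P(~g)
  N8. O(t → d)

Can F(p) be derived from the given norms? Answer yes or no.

Premise 1 states O(v) outright.
With premise 3, O(v → t), the K-axiom yields O(t).
From O(t) and premise 8, O(t → d), we obtain O(d).
The contrapositive of premise 5 (O(w → ~d)) is O(d → ~w), and O(d) is already established, so O(~w).
Premise 4, O(n → w), contraposes to O(~w → ~n); with O(~w) we get O(~n).
Premise 2 is O(~n → ~p); since O(~n), deontic closure gives O(~p).
Premises 6, 7 do not contribute to this derivation.
So O(~p) holds, i.e. F(p). The claim follows.

Yes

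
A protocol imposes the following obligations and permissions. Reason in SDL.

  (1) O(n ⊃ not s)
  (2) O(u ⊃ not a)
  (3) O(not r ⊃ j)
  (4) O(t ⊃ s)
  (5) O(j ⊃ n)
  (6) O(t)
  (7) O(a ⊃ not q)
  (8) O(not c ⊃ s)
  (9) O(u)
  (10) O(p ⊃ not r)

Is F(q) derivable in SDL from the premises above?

Premise 7 is O(a ⊃ not q), but O(a) is not derivable from the premises, so it does not yield O(not q).
No other premise forces O(not q). An ideal world satisfying every premise can still have q true, so F(q) is not derivable.

No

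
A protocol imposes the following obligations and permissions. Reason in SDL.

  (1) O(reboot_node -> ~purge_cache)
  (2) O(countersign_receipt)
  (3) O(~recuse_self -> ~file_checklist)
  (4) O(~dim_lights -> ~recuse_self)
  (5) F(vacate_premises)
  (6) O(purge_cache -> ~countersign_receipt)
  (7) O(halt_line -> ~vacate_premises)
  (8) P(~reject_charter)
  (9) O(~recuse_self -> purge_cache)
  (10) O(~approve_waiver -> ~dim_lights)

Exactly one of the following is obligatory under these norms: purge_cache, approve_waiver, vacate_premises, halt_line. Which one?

From premise 2 we have O(countersign_receipt).
The contrapositive of premise 6 (O(purge_cache -> ~countersign_receipt)) is O(countersign_receipt -> ~purge_cache), and O(countersign_receipt) is already established, so O(~purge_cache).
Premise 9 is O(~recuse_self -> purge_cache); contrapositively O(~purge_cache -> recuse_self). Since O(~purge_cache) holds, K gives O(recuse_self).
Premise 4 is O(~dim_lights -> ~recuse_self); contrapositively O(recuse_self -> dim_lights). Since O(recuse_self) holds, K gives O(dim_lights).
Premise 10, O(~approve_waiver -> ~dim_lights), contraposes to O(dim_lights -> approve_waiver); with O(dim_lights) we get O(approve_waiver).
So O(approve_waiver) holds — approve_waiver is obligatory. None of the other listed options is made obligatory by any chain of premises.

approve_waiver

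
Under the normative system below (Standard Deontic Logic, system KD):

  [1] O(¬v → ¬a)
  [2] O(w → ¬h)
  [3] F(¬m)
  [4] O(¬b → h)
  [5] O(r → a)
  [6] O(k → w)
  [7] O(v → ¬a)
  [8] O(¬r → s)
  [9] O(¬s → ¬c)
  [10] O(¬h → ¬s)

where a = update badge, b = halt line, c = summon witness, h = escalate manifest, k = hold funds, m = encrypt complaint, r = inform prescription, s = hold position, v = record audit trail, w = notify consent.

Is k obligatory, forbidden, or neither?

Premises 7 and 1 cover both cases: O(v → ¬a) and O(¬v → ¬a). Since v ∨ ¬v is a tautology, O(¬a) follows.
Premise 5, O(r → a), contraposes to O(¬a → ¬r); with O(¬a) we get O(¬r).
With premise 8, O(¬r → s), the K-axiom yields O(s).
Premise 10 is O(¬h → ¬s); contrapositively O(s → h). Since O(s) holds, K gives O(h).
Premise 2, O(w → ¬h), contraposes to O(h → ¬w); with O(h) we get O(¬w).
The contrapositive of premise 6 (O(k → w)) is O(¬w → ¬k), and O(¬w) is already established, so O(¬k).
Premises 3, 4, 9 do not contribute to this derivation.
Thus O(¬k), which is F(k): k is forbidden.

Forbidden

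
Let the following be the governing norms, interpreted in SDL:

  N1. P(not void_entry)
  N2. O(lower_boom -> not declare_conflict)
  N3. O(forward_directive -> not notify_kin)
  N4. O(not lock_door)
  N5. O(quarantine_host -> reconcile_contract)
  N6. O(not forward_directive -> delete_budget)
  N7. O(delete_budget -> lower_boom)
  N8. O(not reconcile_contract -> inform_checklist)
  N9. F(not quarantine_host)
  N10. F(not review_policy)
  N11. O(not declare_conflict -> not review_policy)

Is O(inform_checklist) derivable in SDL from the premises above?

No

Premise 8 is O(not reconcile_contract -> inform_checklist), but O(not reconcile_contract) is not derivable from the premises, so it does not yield O(inform_checklist).
No other premise forces O(inform_checklist). An ideal world satisfying every premise can still have inform_checklist false, so O(inform_checklist) is not derivable.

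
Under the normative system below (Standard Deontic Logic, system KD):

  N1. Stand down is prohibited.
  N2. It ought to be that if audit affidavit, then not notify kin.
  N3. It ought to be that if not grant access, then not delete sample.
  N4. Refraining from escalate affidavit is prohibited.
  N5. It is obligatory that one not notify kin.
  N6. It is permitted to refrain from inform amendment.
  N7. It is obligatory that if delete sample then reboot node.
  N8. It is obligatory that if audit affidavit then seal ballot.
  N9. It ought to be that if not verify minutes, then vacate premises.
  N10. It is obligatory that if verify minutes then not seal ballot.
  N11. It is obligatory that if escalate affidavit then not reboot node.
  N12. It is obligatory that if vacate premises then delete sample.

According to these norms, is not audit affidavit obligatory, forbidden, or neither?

Obligatory

Premise 4, F(¬escalate_affidavit), is equivalent to O(escalate_affidavit).
Applying K to premise 11 (O(escalate_affidavit → ¬reboot_node)) and O(escalate_affidavit) yields O(¬reboot_node).
Premise 7, O(delete_sample → reboot_node), contraposes to O(¬reboot_node → ¬delete_sample); with O(¬reboot_node) we get O(¬delete_sample).
Premise 12, O(vacate_premises → delete_sample), contraposes to O(¬delete_sample → ¬vacate_premises); with O(¬delete_sample) we get O(¬vacate_premises).
Premise 9 is O(¬verify_minutes → vacate_premises); contrapositively O(¬vacate_premises → verify_minutes). Since O(¬vacate_premises) holds, K gives O(verify_minutes).
Applying K to premise 10 (O(verify_minutes → ¬seal_ballot)) and O(verify_minutes) yields O(¬seal_ballot).
Premise 8 is O(audit_affidavit → seal_ballot); contrapositively O(¬seal_ballot → ¬audit_affidavit). Since O(¬seal_ballot) holds, K gives O(¬audit_affidavit).
Premises 1, 2, 3, 5, 6 do not contribute to this derivation.
Hence ¬audit_affidavit is obligatory.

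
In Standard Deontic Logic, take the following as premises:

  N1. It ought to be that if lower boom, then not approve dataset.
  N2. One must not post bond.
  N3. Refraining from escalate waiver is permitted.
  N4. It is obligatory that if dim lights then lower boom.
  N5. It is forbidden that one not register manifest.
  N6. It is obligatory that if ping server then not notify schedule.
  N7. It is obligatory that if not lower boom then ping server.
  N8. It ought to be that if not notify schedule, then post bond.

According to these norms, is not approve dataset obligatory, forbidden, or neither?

Obligatory

Premise 2, F(post_bond), is equivalent to O(¬post_bond).
The contrapositive of premise 8 (O(¬notify_schedule → post_bond)) is O(¬post_bond → notify_schedule), and O(¬post_bond) is already established, so O(notify_schedule).
Premise 6 is O(ping_server → ¬notify_schedule); contrapositively O(notify_schedule → ¬ping_server). Since O(notify_schedule) holds, K gives O(¬ping_server).
The contrapositive of premise 7 (O(¬lower_boom → ping_server)) is O(¬ping_server → lower_boom), and O(¬ping_server) is already established, so O(lower_boom).
From O(lower_boom) and premise 1, O(lower_boom → ¬approve_dataset), we obtain O(¬approve_dataset).
Premises 3, 4, 5 do not contribute to this derivation.
Hence ¬approve_dataset is obligatory.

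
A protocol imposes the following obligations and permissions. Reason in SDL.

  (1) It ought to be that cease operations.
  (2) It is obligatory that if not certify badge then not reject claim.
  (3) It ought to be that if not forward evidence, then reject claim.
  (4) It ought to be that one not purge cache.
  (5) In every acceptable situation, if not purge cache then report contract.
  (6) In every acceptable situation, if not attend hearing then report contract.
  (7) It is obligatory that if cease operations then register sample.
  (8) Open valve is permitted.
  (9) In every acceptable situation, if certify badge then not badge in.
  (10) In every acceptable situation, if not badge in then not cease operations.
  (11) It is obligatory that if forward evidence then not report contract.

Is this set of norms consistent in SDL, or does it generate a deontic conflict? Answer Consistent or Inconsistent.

Premise 4 gives O(¬purge_cache).
Premise 5 is O(¬purge_cache → report_contract); since O(¬purge_cache), deontic closure gives O(report_contract).
The contrapositive of premise 11 (O(forward_evidence → ¬report_contract)) is O(report_contract → ¬forward_evidence), and O(report_contract) is already established, so O(¬forward_evidence).
Premise 3 is O(¬forward_evidence → reject_claim); since O(¬forward_evidence), deontic closure gives O(reject_claim).
Premise 2, O(¬certify_badge → ¬reject_claim), contraposes to O(reject_claim → certify_badge); with O(reject_claim) we get O(certify_badge).
Applying K to premise 9 (O(certify_badge → ¬badge_in)) and O(certify_badge) yields O(¬badge_in).
From O(¬badge_in) and premise 10, O(¬badge_in → ¬cease_operations), we obtain O(¬cease_operations).
But premise 1 directly asserts O(cease_operations).
We now have both O(¬cease_operations) and O(cease_operations) — cease_operations is simultaneously obligatory and forbidden, violating the D-axiom.

Inconsistent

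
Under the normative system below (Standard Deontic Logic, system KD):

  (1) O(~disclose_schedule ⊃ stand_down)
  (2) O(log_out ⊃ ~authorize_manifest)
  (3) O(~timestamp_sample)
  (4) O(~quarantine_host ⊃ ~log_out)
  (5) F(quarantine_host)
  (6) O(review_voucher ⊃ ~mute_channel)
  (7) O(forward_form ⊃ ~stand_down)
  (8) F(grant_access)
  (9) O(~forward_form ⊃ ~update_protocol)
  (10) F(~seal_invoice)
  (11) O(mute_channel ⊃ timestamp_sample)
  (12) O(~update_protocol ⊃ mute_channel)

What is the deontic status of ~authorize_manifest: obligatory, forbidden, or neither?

Neither

Premise 2 is O(log_out ⊃ ~authorize_manifest), but O(log_out) is not derivable from the premises, so it does not yield O(~authorize_manifest).
No premise or chain of K-axiom applications forces O(~authorize_manifest), and none forces O(authorize_manifest). So ~authorize_manifest is neither obligatory nor forbidden under these norms.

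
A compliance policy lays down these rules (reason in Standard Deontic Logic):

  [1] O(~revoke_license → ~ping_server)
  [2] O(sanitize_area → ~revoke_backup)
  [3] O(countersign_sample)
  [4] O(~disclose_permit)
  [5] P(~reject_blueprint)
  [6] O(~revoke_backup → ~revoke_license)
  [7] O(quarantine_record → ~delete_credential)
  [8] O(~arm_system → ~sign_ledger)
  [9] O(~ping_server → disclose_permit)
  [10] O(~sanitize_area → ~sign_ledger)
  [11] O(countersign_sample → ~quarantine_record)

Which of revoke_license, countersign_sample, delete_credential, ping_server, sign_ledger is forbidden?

From premise 4 we have O(~disclose_permit).
Premise 9, O(~ping_server → disclose_permit), contraposes to O(~disclose_permit → ping_server); with O(~disclose_permit) we get O(ping_server).
The contrapositive of premise 1 (O(~revoke_license → ~ping_server)) is O(ping_server → revoke_license), and O(ping_server) is already established, so O(revoke_license).
The contrapositive of premise 6 (O(~revoke_backup → ~revoke_license)) is O(revoke_license → revoke_backup), and O(revoke_license) is already established, so O(revoke_backup).
The contrapositive of premise 2 (O(sanitize_area → ~revoke_backup)) is O(revoke_backup → ~sanitize_area), and O(revoke_backup) is already established, so O(~sanitize_area).
Premise 10 is O(~sanitize_area → ~sign_ledger); since O(~sanitize_area), deontic closure gives O(~sign_ledger).
So O(~sign_ledger) holds, i.e. sign_ledger is forbidden. None of the other listed options is forbidden under the premises.

sign_ledger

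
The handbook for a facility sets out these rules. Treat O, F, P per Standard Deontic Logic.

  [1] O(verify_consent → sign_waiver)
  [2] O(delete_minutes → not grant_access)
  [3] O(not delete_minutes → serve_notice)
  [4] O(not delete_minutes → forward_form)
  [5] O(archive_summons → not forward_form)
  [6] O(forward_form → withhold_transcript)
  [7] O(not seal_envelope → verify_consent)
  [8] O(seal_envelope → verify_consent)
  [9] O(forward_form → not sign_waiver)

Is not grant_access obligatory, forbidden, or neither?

Obligatory

Premises 7 and 8 cover both cases: O(not seal_envelope → verify_consent) and O(seal_envelope → verify_consent). Since not seal_envelope ∨ seal_envelope is a tautology, O(verify_consent) follows.
Applying K to premise 1 (O(verify_consent → sign_waiver)) and O(verify_consent) yields O(sign_waiver).
The contrapositive of premise 9 (O(forward_form → not sign_waiver)) is O(sign_waiver → not forward_form), and O(sign_waiver) is already established, so O(not forward_form).
Premise 4 is O(not delete_minutes → forward_form); contrapositively O(not forward_form → delete_minutes). Since O(not forward_form) holds, K gives O(delete_minutes).
Applying K to premise 2 (O(delete_minutes → not grant_access)) and O(delete_minutes) yields O(not grant_access).
Premises 3, 5, 6 do not contribute to this derivation.
Hence not grant_access is obligatory.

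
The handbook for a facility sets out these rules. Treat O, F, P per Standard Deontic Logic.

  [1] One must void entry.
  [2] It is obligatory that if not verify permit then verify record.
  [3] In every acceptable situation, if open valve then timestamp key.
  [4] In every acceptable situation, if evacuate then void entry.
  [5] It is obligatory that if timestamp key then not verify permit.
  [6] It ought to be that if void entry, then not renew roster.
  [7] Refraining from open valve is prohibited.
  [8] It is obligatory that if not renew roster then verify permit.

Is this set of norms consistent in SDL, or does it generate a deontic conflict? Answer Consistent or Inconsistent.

Premise 1 states O(void_entry) outright.
Applying K to premise 6 (O(void_entry → ¬renew_roster)) and O(void_entry) yields O(¬renew_roster).
Applying K to premise 8 (O(¬renew_roster → verify_permit)) and O(¬renew_roster) yields O(verify_permit).
Premise 5, O(timestamp_key → ¬verify_permit), contraposes to O(verify_permit → ¬timestamp_key); with O(verify_permit) we get O(¬timestamp_key).
The contrapositive of premise 3 (O(open_valve → timestamp_key)) is O(¬timestamp_key → ¬open_valve), and O(¬timestamp_key) is already established, so O(¬open_valve).
But premise 7, F(¬open_valve), means O(open_valve).
We now have both O(¬open_valve) and O(open_valve) — open_valve is simultaneously obligatory and forbidden, violating the D-axiom.

Inconsistent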